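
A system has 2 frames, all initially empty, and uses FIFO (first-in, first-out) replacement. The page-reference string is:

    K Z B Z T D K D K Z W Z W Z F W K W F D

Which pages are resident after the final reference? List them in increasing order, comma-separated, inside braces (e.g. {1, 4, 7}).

K → miss, frames [K]
Z → miss, frames [K, Z]
B → miss, evict K, frames [Z, B]
Z → hit
T → miss, evict Z, frames [B, T]
D → miss, evict B, frames [T, D]
K → miss, evict T, frames [D, K]
D → hit
K → hit
Z → miss, evict D, frames [K, Z]
W → miss, evict K, frames [Z, W]
Z → hit
W → hit
Z → hit
F → miss, evict Z, frames [W, F]
W → hit
K → miss, evict W, frames [F, K]
W → miss, evict F, frames [K, W]
F → miss, evict K, frames [W, F]
D → miss, evict W, frames [F, D]

{D, F}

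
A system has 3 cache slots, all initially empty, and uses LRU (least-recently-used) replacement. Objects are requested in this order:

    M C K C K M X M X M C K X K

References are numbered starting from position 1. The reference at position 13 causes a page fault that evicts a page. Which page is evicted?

pos 1: M: miss, frames [M]
pos 2: C: miss, frames [M, C]
pos 3: K: miss, frames [M, C, K]
pos 4: C: hit
pos 5: K: hit
pos 6: M: hit
pos 7: X: miss, evict C, frames [K, M, X]
pos 8: M: hit
pos 9: X: hit
pos 10: M: hit
pos 11: C: miss, evict K, frames [X, M, C]
pos 12: K: miss, evict X, frames [M, C, K]
pos 13: X: miss, evict M, frames [C, K, X]
At position 13, page M is evicted.

M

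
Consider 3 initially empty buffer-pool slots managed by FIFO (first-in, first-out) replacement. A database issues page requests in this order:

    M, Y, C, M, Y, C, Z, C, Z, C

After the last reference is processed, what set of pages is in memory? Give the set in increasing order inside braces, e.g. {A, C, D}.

{C, Y, Z}

M -> fault, frames [M]
Y -> fault, frames [M, Y]
C -> fault, frames [M, Y, C]
M -> hit
Y -> hit
C -> hit
Z -> fault, evict M, frames [Y, C, Z]
C -> hit
Z -> hit
C -> hit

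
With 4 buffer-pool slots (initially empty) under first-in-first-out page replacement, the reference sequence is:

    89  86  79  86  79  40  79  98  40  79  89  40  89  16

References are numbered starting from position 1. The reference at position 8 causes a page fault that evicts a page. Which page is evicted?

pos 1: 89 → miss, frames [89]
pos 2: 86 → miss, frames [89, 86]
pos 3: 79 → miss, frames [89, 86, 79]
pos 4: 86 → hit
pos 5: 79 → hit
pos 6: 40 → miss, frames [89, 86, 79, 40]
pos 7: 79 → hit
pos 8: 98 → miss, evict 89, frames [86, 79, 40, 98]
At position 8, page 89 is evicted.

89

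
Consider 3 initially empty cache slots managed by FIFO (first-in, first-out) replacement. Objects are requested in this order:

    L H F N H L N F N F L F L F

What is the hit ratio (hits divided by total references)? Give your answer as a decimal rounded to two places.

0.64

L: miss, frames [L]
H: miss, frames [L, H]
F: miss, frames [L, H, F]
N: miss, evict L, frames [H, F, N]
H: hit
L: miss, evict H, frames [F, N, L]
N: hit
F: hit
N: hit
F: hit
L: hit
F: hit
L: hit
F: hit
Hits: 9 of 14 references → 9/14 = 0.6429.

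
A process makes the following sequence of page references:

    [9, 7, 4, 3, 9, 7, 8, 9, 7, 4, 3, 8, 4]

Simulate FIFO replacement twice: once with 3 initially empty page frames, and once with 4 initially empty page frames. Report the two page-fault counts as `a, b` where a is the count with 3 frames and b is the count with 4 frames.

3 frames: F F F F F F F . . F F . . → 9 faults.
4 frames: F F F F . . F F F F F F . → 10 faults.
10 > 9: adding a frame increased faults — Belady's anomaly.

9, 10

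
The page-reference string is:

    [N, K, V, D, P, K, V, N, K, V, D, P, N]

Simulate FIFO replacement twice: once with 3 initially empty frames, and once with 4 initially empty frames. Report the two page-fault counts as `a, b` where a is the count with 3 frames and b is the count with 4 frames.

10, 11

3 frames: F F F F F F F F . . F F . → 10 faults.
4 frames: F F F F F . . F F F F F F → 11 faults.
11 > 10: adding a frame increased faults — Belady's anomaly.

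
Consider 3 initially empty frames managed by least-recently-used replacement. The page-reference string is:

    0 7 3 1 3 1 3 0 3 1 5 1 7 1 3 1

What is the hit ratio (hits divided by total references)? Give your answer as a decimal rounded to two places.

0.50

0: fault, frames [0]
7: fault, frames [0, 7]
3: fault, frames [0, 7, 3]
1: fault, evict 0, frames [7, 3, 1]
3: hit
1: hit
3: hit
0: fault, evict 7, frames [1, 3, 0]
3: hit
1: hit
5: fault, evict 0, frames [3, 1, 5]
1: hit
7: fault, evict 3, frames [5, 1, 7]
1: hit
3: fault, evict 5, frames [7, 1, 3]
1: hit
Hits: 8 of 16 references → 8/16 = 0.5000.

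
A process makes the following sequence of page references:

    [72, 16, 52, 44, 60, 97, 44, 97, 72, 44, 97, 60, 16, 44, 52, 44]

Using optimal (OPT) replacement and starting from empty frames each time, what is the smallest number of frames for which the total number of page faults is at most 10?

3

f=1: 16 faults
f=2: 11 faults
f=3: 9 faults
f=4: 8 faults
f=5: 7 faults
f=6: 6 faults
Smallest f with faults ≤ 10 is 3.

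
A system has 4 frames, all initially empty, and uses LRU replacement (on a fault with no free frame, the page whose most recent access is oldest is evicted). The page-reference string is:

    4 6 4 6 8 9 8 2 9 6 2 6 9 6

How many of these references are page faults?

5

4: fault, frames (4)
6: fault, frames (4 6)
4: hit
6: hit
8: fault, frames (4 6 8)
9: fault, frames (4 6 8 9)
8: hit
2: fault, evict 4, frames (6 9 8 2)
9: hit
6: hit
2: hit
6: hit
9: hit
6: hit
Page faults: 5.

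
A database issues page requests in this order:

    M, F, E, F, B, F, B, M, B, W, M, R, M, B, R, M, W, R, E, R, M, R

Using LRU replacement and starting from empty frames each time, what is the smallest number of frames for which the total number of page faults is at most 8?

f=1: 22 faults
f=2: 15 faults
f=3: 11 faults
f=4: 7 faults
f=5: 7 faults
f=6: 6 faults
Smallest f with faults ≤ 8 is 4.

4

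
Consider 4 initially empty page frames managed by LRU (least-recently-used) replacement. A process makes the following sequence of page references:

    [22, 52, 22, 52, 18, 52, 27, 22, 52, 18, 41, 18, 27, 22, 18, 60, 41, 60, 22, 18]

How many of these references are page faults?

9

22 → miss, frames {22}
52 → miss, frames {22,52}
22 → hit
52 → hit
18 → miss, frames {22,52,18}
52 → hit
27 → miss, frames {22,18,52,27}
22 → hit
52 → hit
18 → hit
41 → miss, evict 27, frames {22,52,18,41}
18 → hit
27 → miss, evict 22, frames {52,41,18,27}
22 → miss, evict 52, frames {41,18,27,22}
18 → hit
60 → miss, evict 41, frames {27,22,18,60}
41 → miss, evict 27, frames {22,18,60,41}
60 → hit
22 → hit
18 → hit
Page faults: 9.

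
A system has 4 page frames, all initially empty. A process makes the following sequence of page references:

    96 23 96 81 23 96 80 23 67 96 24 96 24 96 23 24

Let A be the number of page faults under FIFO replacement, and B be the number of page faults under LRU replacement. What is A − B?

2

Under FIFO: F F . F . . F . F F F . . . F . → 8 faults.
Under LRU: F F . F . . F . F . F . . . . . → 6 faults.
A − B = 8 − 6 = 2.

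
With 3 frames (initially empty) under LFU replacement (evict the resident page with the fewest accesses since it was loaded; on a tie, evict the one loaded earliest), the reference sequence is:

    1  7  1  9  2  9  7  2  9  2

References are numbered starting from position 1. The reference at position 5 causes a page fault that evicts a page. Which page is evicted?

7

pos 1: 1 → miss, frames [1]
pos 2: 7 → miss, frames [1, 7]
pos 3: 1 → hit
pos 4: 9 → miss, frames [1, 7, 9]
pos 5: 2 → miss, evict 7, frames [1, 9, 2]
At position 5, page 7 is evicted.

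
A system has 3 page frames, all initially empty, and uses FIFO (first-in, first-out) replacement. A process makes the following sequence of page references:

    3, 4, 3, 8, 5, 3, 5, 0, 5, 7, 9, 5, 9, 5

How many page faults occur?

9

3 -> miss, frames (3)
4 -> miss, frames (3 4)
3 -> hit
8 -> miss, frames (3 4 8)
5 -> miss, evict 3, frames (4 8 5)
3 -> miss, evict 4, frames (8 5 3)
5 -> hit
0 -> miss, evict 8, frames (5 3 0)
5 -> hit
7 -> miss, evict 5, frames (3 0 7)
9 -> miss, evict 3, frames (0 7 9)
5 -> miss, evict 0, frames (7 9 5)
9 -> hit
5 -> hit
Page faults: 9.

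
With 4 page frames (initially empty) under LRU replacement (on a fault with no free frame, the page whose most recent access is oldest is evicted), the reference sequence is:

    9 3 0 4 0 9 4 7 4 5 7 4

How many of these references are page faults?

9: fault, frames (9)
3: fault, frames (9 3)
0: fault, frames (9 3 0)
4: fault, frames (9 3 0 4)
0: hit
9: hit
4: hit
7: fault, evict 3, frames (0 9 4 7)
4: hit
5: fault, evict 0, frames (9 7 4 5)
7: hit
4: hit
Page faults: 6.

6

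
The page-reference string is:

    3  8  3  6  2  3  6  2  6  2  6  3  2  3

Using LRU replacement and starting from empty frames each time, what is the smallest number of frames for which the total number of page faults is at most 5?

f=1: 14 faults
f=2: 9 faults
f=3: 4 faults
f=4: 4 faults
Smallest f with faults ≤ 5 is 3.

3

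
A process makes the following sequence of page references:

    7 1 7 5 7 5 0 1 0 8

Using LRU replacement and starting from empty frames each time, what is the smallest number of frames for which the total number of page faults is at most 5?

4

f=1: 10 faults
f=2: 6 faults
f=3: 6 faults
f=4: 5 faults
f=5: 5 faults
Smallest f with faults ≤ 5 is 4.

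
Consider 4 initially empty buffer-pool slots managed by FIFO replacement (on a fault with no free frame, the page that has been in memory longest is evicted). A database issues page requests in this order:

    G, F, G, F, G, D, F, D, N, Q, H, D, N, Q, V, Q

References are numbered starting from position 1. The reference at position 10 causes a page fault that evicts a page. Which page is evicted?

G

pos 1: G -> miss, frames [G]
pos 2: F -> miss, frames [G, F]
pos 3: G -> hit
pos 4: F -> hit
pos 5: G -> hit
pos 6: D -> miss, frames [G, F, D]
pos 7: F -> hit
pos 8: D -> hit
pos 9: N -> miss, frames [G, F, D, N]
pos 10: Q -> miss, evict G, frames [F, D, N, Q]
At position 10, page G is evicted.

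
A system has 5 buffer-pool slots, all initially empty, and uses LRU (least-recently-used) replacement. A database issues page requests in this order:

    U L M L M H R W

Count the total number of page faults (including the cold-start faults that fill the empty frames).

6

U -> fault, frames {U}
L -> fault, frames {U,L}
M -> fault, frames {U,L,M}
L -> hit
M -> hit
H -> fault, frames {U,L,M,H}
R -> fault, frames {U,L,M,H,R}
W -> fault, evict U, frames {L,M,H,R,W}
Page faults: 6.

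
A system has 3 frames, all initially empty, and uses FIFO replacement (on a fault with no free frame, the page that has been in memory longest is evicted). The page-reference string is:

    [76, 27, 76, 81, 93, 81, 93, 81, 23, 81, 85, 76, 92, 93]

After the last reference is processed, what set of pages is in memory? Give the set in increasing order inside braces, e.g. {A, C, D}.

76: fault, frames {76}
27: fault, frames {76,27}
76: hit
81: fault, frames {76,27,81}
93: fault, evict 76, frames {27,81,93}
81: hit
93: hit
81: hit
23: fault, evict 27, frames {81,93,23}
81: hit
85: fault, evict 81, frames {93,23,85}
76: fault, evict 93, frames {23,85,76}
92: fault, evict 23, frames {85,76,92}
93: fault, evict 85, frames {76,92,93}

{76, 92, 93}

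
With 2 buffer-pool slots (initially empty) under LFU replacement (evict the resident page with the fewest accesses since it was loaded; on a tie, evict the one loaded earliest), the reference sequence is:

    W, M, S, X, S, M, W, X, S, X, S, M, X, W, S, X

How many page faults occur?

11

W: miss, frames (W)
M: miss, frames (W M)
S: miss, evict W, frames (M S)
X: miss, evict M, frames (S X)
S: hit
M: miss, evict X, frames (S M)
W: miss, evict M, frames (S W)
X: miss, evict W, frames (S X)
S: hit
X: hit
S: hit
M: miss, evict X, frames (S M)
X: miss, evict M, frames (S X)
W: miss, evict X, frames (S W)
S: hit
X: miss, evict W, frames (S X)
Page faults: 11.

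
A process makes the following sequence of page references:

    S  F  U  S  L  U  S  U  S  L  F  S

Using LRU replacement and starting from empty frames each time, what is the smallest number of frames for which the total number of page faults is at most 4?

f=1: 12 faults
f=2: 10 faults
f=3: 5 faults
f=4: 4 faults
Smallest f with faults ≤ 4 is 4.

4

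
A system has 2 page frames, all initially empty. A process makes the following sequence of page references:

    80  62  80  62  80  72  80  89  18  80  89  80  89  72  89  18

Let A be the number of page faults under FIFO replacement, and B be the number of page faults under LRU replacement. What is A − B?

Under FIFO: F F . . . F F F F F F . . F . F → 10 faults.
Under LRU: F F . . . F . F F F F . . F . F → 9 faults.
A − B = 10 − 9 = 1.

1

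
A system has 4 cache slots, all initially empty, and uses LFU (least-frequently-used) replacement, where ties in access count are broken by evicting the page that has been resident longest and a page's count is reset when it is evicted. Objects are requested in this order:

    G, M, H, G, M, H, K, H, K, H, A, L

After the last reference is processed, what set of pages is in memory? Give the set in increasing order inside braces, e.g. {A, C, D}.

G → fault, frames (G)
M → fault, frames (G M)
H → fault, frames (G M H)
G → hit
M → hit
H → hit
K → fault, frames (G M H K)
H → hit
K → hit
H → hit
A → fault, evict G, frames (M H K A)
L → fault, evict A, frames (M H K L)

{H, K, L, M}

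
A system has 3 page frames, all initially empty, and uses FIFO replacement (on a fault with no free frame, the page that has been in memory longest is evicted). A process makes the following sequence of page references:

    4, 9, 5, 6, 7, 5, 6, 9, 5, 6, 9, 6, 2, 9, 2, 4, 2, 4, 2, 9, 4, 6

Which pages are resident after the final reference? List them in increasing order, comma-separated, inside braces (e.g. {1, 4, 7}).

4 → miss, frames (4)
9 → miss, frames (4 9)
5 → miss, frames (4 9 5)
6 → miss, evict 4, frames (9 5 6)
7 → miss, evict 9, frames (5 6 7)
5 → hit
6 → hit
9 → miss, evict 5, frames (6 7 9)
5 → miss, evict 6, frames (7 9 5)
6 → miss, evict 7, frames (9 5 6)
9 → hit
6 → hit
2 → miss, evict 9, frames (5 6 2)
9 → miss, evict 5, frames (6 2 9)
2 → hit
4 → miss, evict 6, frames (2 9 4)
2 → hit
4 → hit
2 → hit
9 → hit
4 → hit
6 → miss, evict 2, frames (9 4 6)

{4, 6, 9}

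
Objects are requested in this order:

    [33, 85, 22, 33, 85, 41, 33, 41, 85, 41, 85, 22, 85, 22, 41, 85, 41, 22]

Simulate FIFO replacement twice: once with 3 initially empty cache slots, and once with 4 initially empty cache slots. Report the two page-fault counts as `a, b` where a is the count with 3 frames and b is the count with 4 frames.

3 frames: F F F . . F F . F . . F . . F . . . → 8 faults.
4 frames: F F F . . F . . . . . . . . . . . . → 4 faults.
4 < 8: adding a frame reduced faults, as is typical.

8, 4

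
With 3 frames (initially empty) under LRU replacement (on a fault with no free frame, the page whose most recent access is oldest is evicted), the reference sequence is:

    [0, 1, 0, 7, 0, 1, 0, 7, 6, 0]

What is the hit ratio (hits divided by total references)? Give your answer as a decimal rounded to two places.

0 -> fault, frames {0}
1 -> fault, frames {0,1}
0 -> hit
7 -> fault, frames {1,0,7}
0 -> hit
1 -> hit
0 -> hit
7 -> hit
6 -> fault, evict 1, frames {0,7,6}
0 -> hit
Hits: 6 of 10 references → 6/10 = 0.6000.

0.60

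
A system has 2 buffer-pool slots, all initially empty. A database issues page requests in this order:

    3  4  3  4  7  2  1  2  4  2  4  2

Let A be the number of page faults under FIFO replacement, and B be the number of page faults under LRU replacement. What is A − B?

Under FIFO: F F . . F F F . F F . . → 7 faults.
Under LRU: F F . . F F F . F . . . → 6 faults.
A − B = 7 − 6 = 1.

1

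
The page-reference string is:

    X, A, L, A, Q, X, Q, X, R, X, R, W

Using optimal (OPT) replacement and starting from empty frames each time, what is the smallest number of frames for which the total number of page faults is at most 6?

f=1: 12 faults
f=2: 7 faults
f=3: 6 faults
f=4: 6 faults
f=5: 6 faults
f=6: 6 faults
Smallest f with faults ≤ 6 is 3.

3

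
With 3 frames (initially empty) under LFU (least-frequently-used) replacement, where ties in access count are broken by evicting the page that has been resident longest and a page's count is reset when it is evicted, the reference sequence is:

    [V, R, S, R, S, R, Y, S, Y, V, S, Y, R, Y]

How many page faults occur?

V -> fault, frames (V)
R -> fault, frames (V R)
S -> fault, frames (V R S)
R -> hit
S -> hit
R -> hit
Y -> fault, evict V, frames (R S Y)
S -> hit
Y -> hit
V -> fault, evict Y, frames (R S V)
S -> hit
Y -> fault, evict V, frames (R S Y)
R -> hit
Y -> hit
Page faults: 6.

6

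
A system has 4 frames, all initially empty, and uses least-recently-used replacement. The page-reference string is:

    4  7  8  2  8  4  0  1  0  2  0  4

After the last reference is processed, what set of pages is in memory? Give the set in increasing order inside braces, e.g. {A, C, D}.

{0, 1, 2, 4}

4 -> fault, frames (4)
7 -> fault, frames (4 7)
8 -> fault, frames (4 7 8)
2 -> fault, frames (4 7 8 2)
8 -> hit
4 -> hit
0 -> fault, evict 7, frames (2 8 4 0)
1 -> fault, evict 2, frames (8 4 0 1)
0 -> hit
2 -> fault, evict 8, frames (4 1 0 2)
0 -> hit
4 -> hit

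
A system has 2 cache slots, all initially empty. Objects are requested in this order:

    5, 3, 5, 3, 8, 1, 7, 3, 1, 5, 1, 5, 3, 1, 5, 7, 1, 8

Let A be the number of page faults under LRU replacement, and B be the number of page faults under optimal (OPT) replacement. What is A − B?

Under LRU: F F . . F F F F F F . . F F F F F F → 14 faults.
Under OPT: F F . . F F F . F F . . F . F F . F → 11 faults.
A − B = 14 − 11 = 3.

3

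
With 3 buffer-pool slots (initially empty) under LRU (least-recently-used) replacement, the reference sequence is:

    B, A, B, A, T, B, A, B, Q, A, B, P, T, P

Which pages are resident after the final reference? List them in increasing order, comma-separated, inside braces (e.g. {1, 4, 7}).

B: fault, frames {B}
A: fault, frames {B,A}
B: hit
A: hit
T: fault, frames {B,A,T}
B: hit
A: hit
B: hit
Q: fault, evict T, frames {A,B,Q}
A: hit
B: hit
P: fault, evict Q, frames {A,B,P}
T: fault, evict A, frames {B,P,T}
P: hit

{B, P, T}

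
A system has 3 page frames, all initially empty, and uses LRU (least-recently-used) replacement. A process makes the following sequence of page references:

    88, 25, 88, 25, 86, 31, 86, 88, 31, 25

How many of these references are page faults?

6

88 → miss, frames (88)
25 → miss, frames (88 25)
88 → hit
25 → hit
86 → miss, frames (88 25 86)
31 → miss, evict 88, frames (25 86 31)
86 → hit
88 → miss, evict 25, frames (31 86 88)
31 → hit
25 → miss, evict 86, frames (88 31 25)
Page faults: 6.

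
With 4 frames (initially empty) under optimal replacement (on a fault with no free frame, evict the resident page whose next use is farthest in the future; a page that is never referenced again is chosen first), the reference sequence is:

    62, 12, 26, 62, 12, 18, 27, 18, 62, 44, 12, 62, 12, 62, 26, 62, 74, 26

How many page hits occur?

62 -> miss, frames [62]
12 -> miss, frames [62, 12]
26 -> miss, frames [62, 12, 26]
62 -> hit
12 -> hit
18 -> miss, frames [62, 12, 26, 18]
27 -> miss, evict 26, frames [62, 12, 18, 27]
18 -> hit
62 -> hit
44 -> miss, evict 27, frames [62, 12, 18, 44]
12 -> hit
62 -> hit
12 -> hit
62 -> hit
26 -> miss, evict 44, frames [62, 12, 18, 26]
62 -> hit
74 -> miss, evict 18, frames [62, 12, 26, 74]
26 -> hit
Hits: 10.

10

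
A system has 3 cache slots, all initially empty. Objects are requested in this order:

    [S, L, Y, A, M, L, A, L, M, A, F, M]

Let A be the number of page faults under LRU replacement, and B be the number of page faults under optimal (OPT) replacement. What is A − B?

Under LRU: F F F F F F . . . . F . → 7 faults.
Under OPT: F F F F F . . . . . F . → 6 faults.
A − B = 7 − 6 = 1.

1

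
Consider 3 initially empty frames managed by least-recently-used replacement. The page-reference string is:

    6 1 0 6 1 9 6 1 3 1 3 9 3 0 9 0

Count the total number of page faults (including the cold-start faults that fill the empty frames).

7

6 → fault, frames (6)
1 → fault, frames (6 1)
0 → fault, frames (6 1 0)
6 → hit
1 → hit
9 → fault, evict 0, frames (6 1 9)
6 → hit
1 → hit
3 → fault, evict 9, frames (6 1 3)
1 → hit
3 → hit
9 → fault, evict 6, frames (1 3 9)
3 → hit
0 → fault, evict 1, frames (9 3 0)
9 → hit
0 → hit
Page faults: 7.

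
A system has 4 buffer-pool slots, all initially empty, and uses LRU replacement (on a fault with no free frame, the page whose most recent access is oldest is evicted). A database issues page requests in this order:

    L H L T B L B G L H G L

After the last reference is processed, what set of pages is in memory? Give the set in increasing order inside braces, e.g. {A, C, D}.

{B, G, H, L}

L -> fault, frames {L}
H -> fault, frames {L,H}
L -> hit
T -> fault, frames {H,L,T}
B -> fault, frames {H,L,T,B}
L -> hit
B -> hit
G -> fault, evict H, frames {T,L,B,G}
L -> hit
H -> fault, evict T, frames {B,G,L,H}
G -> hit
L -> hit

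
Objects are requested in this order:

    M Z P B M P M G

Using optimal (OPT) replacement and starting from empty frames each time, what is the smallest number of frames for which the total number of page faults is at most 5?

f=1: 8 faults
f=2: 6 faults
f=3: 5 faults
f=4: 5 faults
f=5: 5 faults
Smallest f with faults ≤ 5 is 3.

3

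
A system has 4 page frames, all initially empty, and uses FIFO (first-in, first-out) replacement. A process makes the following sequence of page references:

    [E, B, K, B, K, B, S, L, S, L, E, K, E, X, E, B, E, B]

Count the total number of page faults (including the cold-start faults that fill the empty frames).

8

E → miss, frames (E)
B → miss, frames (E B)
K → miss, frames (E B K)
B → hit
K → hit
B → hit
S → miss, frames (E B K S)
L → miss, evict E, frames (B K S L)
S → hit
L → hit
E → miss, evict B, frames (K S L E)
K → hit
E → hit
X → miss, evict K, frames (S L E X)
E → hit
B → miss, evict S, frames (L E X B)
E → hit
B → hit
Page faults: 8.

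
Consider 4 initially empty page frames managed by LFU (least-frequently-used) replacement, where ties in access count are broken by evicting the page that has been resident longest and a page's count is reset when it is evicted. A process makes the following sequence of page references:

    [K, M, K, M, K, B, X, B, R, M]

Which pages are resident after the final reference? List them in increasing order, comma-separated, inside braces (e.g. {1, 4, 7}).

{B, K, M, R}

K -> miss, frames {K}
M -> miss, frames {K,M}
K -> hit
M -> hit
K -> hit
B -> miss, frames {K,M,B}
X -> miss, frames {K,M,B,X}
B -> hit
R -> miss, evict X, frames {K,M,B,R}
M -> hit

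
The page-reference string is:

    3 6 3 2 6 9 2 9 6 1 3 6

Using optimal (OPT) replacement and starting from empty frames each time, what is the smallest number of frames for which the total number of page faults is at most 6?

3

f=1: 12 faults
f=2: 7 faults
f=3: 6 faults
f=4: 5 faults
f=5: 5 faults
Smallest f with faults ≤ 6 is 3.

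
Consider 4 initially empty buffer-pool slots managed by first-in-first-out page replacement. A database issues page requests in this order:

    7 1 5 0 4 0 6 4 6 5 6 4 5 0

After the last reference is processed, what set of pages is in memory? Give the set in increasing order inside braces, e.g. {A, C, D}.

7: fault, frames [7]
1: fault, frames [7, 1]
5: fault, frames [7, 1, 5]
0: fault, frames [7, 1, 5, 0]
4: fault, evict 7, frames [1, 5, 0, 4]
0: hit
6: fault, evict 1, frames [5, 0, 4, 6]
4: hit
6: hit
5: hit
6: hit
4: hit
5: hit
0: hit

{0, 4, 5, 6}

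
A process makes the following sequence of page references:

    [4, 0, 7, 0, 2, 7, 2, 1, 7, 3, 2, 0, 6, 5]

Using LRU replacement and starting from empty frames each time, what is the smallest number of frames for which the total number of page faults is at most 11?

3

f=1: 14 faults
f=2: 12 faults
f=3: 10 faults
f=4: 9 faults
f=5: 8 faults
f=6: 8 faults
f=7: 8 faults
f=8: 8 faults
Smallest f with faults ≤ 11 is 3.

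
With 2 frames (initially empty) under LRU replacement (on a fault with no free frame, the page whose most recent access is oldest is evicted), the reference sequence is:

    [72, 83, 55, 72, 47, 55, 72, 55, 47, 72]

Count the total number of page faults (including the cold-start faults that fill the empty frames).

9

72 -> fault, frames [72]
83 -> fault, frames [72, 83]
55 -> fault, evict 72, frames [83, 55]
72 -> fault, evict 83, frames [55, 72]
47 -> fault, evict 55, frames [72, 47]
55 -> fault, evict 72, frames [47, 55]
72 -> fault, evict 47, frames [55, 72]
55 -> hit
47 -> fault, evict 72, frames [55, 47]
72 -> fault, evict 55, frames [47, 72]
Page faults: 9.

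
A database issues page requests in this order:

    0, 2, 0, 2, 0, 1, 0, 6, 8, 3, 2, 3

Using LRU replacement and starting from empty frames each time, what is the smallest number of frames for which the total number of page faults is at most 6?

6

f=1: 12 faults
f=2: 7 faults
f=3: 7 faults
f=4: 7 faults
f=5: 7 faults
f=6: 6 faults
Smallest f with faults ≤ 6 is 6.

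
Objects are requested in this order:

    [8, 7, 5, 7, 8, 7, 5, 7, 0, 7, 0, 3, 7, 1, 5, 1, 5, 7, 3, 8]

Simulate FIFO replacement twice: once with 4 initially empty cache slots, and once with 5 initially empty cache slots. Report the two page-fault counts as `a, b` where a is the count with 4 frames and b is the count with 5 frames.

4 frames: F F F . . . . . F . . F . F . . . F . F → 8 faults.
5 frames: F F F . . . . . F . . F . F . . . . . F → 7 faults.
7 < 8: adding a frame reduced faults, as is typical.

8, 7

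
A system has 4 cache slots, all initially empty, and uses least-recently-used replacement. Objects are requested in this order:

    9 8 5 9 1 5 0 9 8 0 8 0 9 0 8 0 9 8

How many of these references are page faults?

9 -> fault, frames (9)
8 -> fault, frames (9 8)
5 -> fault, frames (9 8 5)
9 -> hit
1 -> fault, frames (8 5 9 1)
5 -> hit
0 -> fault, evict 8, frames (9 1 5 0)
9 -> hit
8 -> fault, evict 1, frames (5 0 9 8)
0 -> hit
8 -> hit
0 -> hit
9 -> hit
0 -> hit
8 -> hit
0 -> hit
9 -> hit
8 -> hit
Page faults: 6.

6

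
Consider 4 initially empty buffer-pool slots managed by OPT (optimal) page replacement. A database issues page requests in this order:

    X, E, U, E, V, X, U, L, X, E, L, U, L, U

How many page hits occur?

9

X → miss, frames {X}
E → miss, frames {X,E}
U → miss, frames {X,E,U}
E → hit
V → miss, frames {X,E,U,V}
X → hit
U → hit
L → miss, evict V, frames {X,E,U,L}
X → hit
E → hit
L → hit
U → hit
L → hit
U → hit
Hits: 9.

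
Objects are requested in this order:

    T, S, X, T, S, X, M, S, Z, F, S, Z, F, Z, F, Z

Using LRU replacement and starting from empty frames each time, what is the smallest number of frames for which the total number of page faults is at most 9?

f=1: 16 faults
f=2: 13 faults
f=3: 6 faults
f=4: 6 faults
f=5: 6 faults
f=6: 6 faults
Smallest f with faults ≤ 9 is 3.

3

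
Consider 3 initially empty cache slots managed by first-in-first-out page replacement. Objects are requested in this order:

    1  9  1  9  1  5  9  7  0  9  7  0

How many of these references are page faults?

6

1 → miss, frames (1)
9 → miss, frames (1 9)
1 → hit
9 → hit
1 → hit
5 → miss, frames (1 9 5)
9 → hit
7 → miss, evict 1, frames (9 5 7)
0 → miss, evict 9, frames (5 7 0)
9 → miss, evict 5, frames (7 0 9)
7 → hit
0 → hit
Page faults: 6.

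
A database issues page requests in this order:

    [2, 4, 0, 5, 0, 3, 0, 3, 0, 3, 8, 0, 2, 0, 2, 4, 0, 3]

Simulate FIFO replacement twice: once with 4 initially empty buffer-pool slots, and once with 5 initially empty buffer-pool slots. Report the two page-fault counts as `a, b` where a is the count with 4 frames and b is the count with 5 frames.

10, 9

4 frames: F F F F . F . . . . F . F F . F . F → 10 faults.
5 frames: F F F F . F . . . . F . F . . F F . → 9 faults.
9 < 10: adding a frame reduced faults, as is typical.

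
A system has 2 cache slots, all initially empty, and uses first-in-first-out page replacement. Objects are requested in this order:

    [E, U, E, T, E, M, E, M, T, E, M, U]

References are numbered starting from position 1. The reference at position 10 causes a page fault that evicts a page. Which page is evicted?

M

pos 1: E → miss, frames [E]
pos 2: U → miss, frames [E, U]
pos 3: E → hit
pos 4: T → miss, evict E, frames [U, T]
pos 5: E → miss, evict U, frames [T, E]
pos 6: M → miss, evict T, frames [E, M]
pos 7: E → hit
pos 8: M → hit
pos 9: T → miss, evict E, frames [M, T]
pos 10: E → miss, evict M, frames [T, E]
At position 10, page M is evicted.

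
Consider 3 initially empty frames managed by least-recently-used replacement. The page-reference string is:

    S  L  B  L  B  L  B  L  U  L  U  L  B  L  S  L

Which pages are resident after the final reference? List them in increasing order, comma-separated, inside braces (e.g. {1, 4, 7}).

S: miss, frames {S}
L: miss, frames {S,L}
B: miss, frames {S,L,B}
L: hit
B: hit
L: hit
B: hit
L: hit
U: miss, evict S, frames {B,L,U}
L: hit
U: hit
L: hit
B: hit
L: hit
S: miss, evict U, frames {B,L,S}
L: hit

{B, L, S}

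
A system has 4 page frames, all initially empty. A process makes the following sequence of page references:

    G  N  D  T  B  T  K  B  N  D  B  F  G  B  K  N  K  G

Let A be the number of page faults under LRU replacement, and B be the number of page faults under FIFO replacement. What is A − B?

-1

Under LRU: F F F F F . F . F F . F F . F F . . → 12 faults.
Under FIFO: F F F F F . F . F F . F F F F F . . → 13 faults.
A − B = 12 − 13 = -1.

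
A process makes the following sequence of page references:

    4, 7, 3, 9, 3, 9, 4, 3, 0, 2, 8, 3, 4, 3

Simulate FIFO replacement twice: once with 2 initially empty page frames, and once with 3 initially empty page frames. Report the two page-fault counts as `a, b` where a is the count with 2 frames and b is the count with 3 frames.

2 frames: F F F F . . F F F F F F F . → 11 faults.
3 frames: F F F F . . F . F F F F F . → 10 faults.
10 < 11: adding a frame reduced faults, as is typical.

11, 10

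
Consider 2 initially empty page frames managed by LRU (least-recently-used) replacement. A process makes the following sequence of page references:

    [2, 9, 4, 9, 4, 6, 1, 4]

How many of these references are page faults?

2 → fault, frames (2)
9 → fault, frames (2 9)
4 → fault, evict 2, frames (9 4)
9 → hit
4 → hit
6 → fault, evict 9, frames (4 6)
1 → fault, evict 4, frames (6 1)
4 → fault, evict 6, frames (1 4)
Page faults: 6.

6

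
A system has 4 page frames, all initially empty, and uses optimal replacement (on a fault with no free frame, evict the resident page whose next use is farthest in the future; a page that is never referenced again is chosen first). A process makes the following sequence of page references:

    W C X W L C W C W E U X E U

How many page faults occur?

6

W -> fault, frames (W)
C -> fault, frames (W C)
X -> fault, frames (W C X)
W -> hit
L -> fault, frames (W C X L)
C -> hit
W -> hit
C -> hit
W -> hit
E -> fault, evict L, frames (W C X E)
U -> fault, evict C, frames (W X E U)
X -> hit
E -> hit
U -> hit
Page faults: 6.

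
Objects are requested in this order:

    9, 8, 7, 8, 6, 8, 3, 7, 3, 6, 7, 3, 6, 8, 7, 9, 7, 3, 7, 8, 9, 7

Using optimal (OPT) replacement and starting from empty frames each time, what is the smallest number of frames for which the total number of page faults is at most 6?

f=1: 22 faults
f=2: 14 faults
f=3: 8 faults
f=4: 6 faults
f=5: 5 faults
Smallest f with faults ≤ 6 is 4.

4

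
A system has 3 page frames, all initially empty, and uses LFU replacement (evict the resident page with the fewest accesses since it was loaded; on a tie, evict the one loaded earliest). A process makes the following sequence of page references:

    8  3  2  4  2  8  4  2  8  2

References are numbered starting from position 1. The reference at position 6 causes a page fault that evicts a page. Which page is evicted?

3

pos 1: 8: miss, frames (8)
pos 2: 3: miss, frames (8 3)
pos 3: 2: miss, frames (8 3 2)
pos 4: 4: miss, evict 8, frames (3 2 4)
pos 5: 2: hit
pos 6: 8: miss, evict 3, frames (2 4 8)
At position 6, page 3 is evicted.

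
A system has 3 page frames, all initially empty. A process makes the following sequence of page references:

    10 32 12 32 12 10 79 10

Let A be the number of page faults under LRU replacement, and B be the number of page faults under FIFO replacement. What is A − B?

Under LRU: F F F . . . F . → 4 faults.
Under FIFO: F F F . . . F F → 5 faults.
A − B = 4 − 5 = -1.

-1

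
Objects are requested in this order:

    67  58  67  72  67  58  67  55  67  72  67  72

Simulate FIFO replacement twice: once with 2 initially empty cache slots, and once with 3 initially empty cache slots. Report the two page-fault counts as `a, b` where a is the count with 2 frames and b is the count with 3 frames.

8, 5

2 frames: F F . F F F . F F F . . → 8 faults.
3 frames: F F . F . . . F F . . . → 5 faults.
5 < 8: adding a frame reduced faults, as is typical.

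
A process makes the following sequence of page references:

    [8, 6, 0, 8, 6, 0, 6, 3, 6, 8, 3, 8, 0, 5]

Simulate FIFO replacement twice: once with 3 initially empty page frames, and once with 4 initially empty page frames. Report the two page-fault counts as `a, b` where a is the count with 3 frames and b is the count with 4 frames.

6, 5

3 frames: F F F . . . . F . F . . . F → 6 faults.
4 frames: F F F . . . . F . . . . . F → 5 faults.
5 < 6: adding a frame reduced faults, as is typical.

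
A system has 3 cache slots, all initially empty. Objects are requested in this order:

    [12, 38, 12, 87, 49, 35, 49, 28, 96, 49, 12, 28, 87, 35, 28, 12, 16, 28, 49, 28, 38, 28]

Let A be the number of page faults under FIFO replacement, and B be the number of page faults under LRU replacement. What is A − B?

2

Under FIFO: F F . F F F . F F F F F F F . F F F F . F . → 17 faults.
Under LRU: F F . F F F . F F . F F F F . F F . F . F . → 15 faults.
A − B = 17 − 15 = 2.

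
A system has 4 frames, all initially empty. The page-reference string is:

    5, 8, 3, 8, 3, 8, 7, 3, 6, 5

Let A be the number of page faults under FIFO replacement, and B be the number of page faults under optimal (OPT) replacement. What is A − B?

Under FIFO: F F F . . . F . F F → 6 faults.
Under OPT: F F F . . . F . F . → 5 faults.
A − B = 6 − 5 = 1.

1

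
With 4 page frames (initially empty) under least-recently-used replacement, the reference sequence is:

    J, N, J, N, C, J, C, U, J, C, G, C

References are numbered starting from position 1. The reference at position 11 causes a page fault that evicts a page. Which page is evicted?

N

pos 1: J: miss, frames (J)
pos 2: N: miss, frames (J N)
pos 3: J: hit
pos 4: N: hit
pos 5: C: miss, frames (J N C)
pos 6: J: hit
pos 7: C: hit
pos 8: U: miss, frames (N J C U)
pos 9: J: hit
pos 10: C: hit
pos 11: G: miss, evict N, frames (U J C G)
At position 11, page N is evicted.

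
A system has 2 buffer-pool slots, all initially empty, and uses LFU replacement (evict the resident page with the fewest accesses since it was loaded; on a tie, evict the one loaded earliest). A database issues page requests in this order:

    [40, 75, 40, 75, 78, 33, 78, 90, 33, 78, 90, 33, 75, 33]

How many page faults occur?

40 -> fault, frames (40)
75 -> fault, frames (40 75)
40 -> hit
75 -> hit
78 -> fault, evict 40, frames (75 78)
33 -> fault, evict 78, frames (75 33)
78 -> fault, evict 33, frames (75 78)
90 -> fault, evict 78, frames (75 90)
33 -> fault, evict 90, frames (75 33)
78 -> fault, evict 33, frames (75 78)
90 -> fault, evict 78, frames (75 90)
33 -> fault, evict 90, frames (75 33)
75 -> hit
33 -> hit
Page faults: 10.

10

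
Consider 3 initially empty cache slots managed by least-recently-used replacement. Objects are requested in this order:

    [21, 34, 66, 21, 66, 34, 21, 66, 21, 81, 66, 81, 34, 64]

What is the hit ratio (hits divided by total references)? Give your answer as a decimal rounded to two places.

21: miss, frames [21]
34: miss, frames [21, 34]
66: miss, frames [21, 34, 66]
21: hit
66: hit
34: hit
21: hit
66: hit
21: hit
81: miss, evict 34, frames [66, 21, 81]
66: hit
81: hit
34: miss, evict 21, frames [66, 81, 34]
64: miss, evict 66, frames [81, 34, 64]
Hits: 8 of 14 references → 8/14 = 0.5714.

0.57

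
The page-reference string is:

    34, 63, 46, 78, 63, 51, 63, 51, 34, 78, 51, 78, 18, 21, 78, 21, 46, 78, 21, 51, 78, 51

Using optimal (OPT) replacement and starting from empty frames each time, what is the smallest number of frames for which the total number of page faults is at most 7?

f=1: 22 faults
f=2: 12 faults
f=3: 10 faults
f=4: 8 faults
f=5: 7 faults
f=6: 7 faults
f=7: 7 faults
Smallest f with faults ≤ 7 is 5.

5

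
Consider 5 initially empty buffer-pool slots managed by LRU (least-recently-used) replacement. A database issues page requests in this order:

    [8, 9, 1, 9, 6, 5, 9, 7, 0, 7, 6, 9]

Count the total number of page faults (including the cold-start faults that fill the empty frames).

7

8 → fault, frames {8}
9 → fault, frames {8,9}
1 → fault, frames {8,9,1}
9 → hit
6 → fault, frames {8,1,9,6}
5 → fault, frames {8,1,9,6,5}
9 → hit
7 → fault, evict 8, frames {1,6,5,9,7}
0 → fault, evict 1, frames {6,5,9,7,0}
7 → hit
6 → hit
9 → hit
Page faults: 7.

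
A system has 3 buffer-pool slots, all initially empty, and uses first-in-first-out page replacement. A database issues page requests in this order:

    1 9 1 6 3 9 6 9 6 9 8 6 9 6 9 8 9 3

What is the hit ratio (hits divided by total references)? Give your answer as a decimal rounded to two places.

1 → miss, frames {1}
9 → miss, frames {1,9}
1 → hit
6 → miss, frames {1,9,6}
3 → miss, evict 1, frames {9,6,3}
9 → hit
6 → hit
9 → hit
6 → hit
9 → hit
8 → miss, evict 9, frames {6,3,8}
6 → hit
9 → miss, evict 6, frames {3,8,9}
6 → miss, evict 3, frames {8,9,6}
9 → hit
8 → hit
9 → hit
3 → miss, evict 8, frames {9,6,3}
Hits: 10 of 18 references → 10/18 = 0.5556.

0.56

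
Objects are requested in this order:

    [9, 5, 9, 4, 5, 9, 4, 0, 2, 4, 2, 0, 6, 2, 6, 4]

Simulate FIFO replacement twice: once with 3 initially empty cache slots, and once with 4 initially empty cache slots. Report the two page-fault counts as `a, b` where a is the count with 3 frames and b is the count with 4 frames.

7, 6

3 frames: F F . F . . . F F . . . F . . F → 7 faults.
4 frames: F F . F . . . F F . . . F . . . → 6 faults.
6 < 7: adding a frame reduced faults, as is typical.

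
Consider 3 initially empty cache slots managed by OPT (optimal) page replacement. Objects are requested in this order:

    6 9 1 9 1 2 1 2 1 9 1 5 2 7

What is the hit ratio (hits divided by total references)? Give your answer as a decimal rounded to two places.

0.57

6: fault, frames [6]
9: fault, frames [6, 9]
1: fault, frames [6, 9, 1]
9: hit
1: hit
2: fault, evict 6, frames [9, 1, 2]
1: hit
2: hit
1: hit
9: hit
1: hit
5: fault, evict 1, frames [9, 2, 5]
2: hit
7: fault, evict 5, frames [9, 2, 7]
Hits: 8 of 14 references → 8/14 = 0.5714.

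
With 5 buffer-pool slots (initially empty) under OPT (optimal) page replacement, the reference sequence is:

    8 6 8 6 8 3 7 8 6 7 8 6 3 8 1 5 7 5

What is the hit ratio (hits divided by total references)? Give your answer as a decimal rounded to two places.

0.67

8 -> miss, frames (8)
6 -> miss, frames (8 6)
8 -> hit
6 -> hit
8 -> hit
3 -> miss, frames (8 6 3)
7 -> miss, frames (8 6 3 7)
8 -> hit
6 -> hit
7 -> hit
8 -> hit
6 -> hit
3 -> hit
8 -> hit
1 -> miss, frames (8 6 3 7 1)
5 -> miss, evict 1, frames (8 6 3 7 5)
7 -> hit
5 -> hit
Hits: 12 of 18 references → 12/18 = 0.6667.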